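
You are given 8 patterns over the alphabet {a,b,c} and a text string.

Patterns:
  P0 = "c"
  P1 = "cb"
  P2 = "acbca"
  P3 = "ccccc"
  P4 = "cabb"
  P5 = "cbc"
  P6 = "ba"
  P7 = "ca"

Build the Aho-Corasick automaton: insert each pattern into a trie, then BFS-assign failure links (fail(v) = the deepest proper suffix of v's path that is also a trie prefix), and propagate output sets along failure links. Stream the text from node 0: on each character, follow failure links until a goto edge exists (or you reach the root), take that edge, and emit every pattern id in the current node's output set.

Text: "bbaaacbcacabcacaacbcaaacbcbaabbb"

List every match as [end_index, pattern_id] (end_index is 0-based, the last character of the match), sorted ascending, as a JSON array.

Build:
Trie nodes:
  n0 'ε': a→3 b→16 c→1
  n1 'c': a→12 b→2 c→8  [P0 ends]
  n2 'cb': c→15  [P1 ends]
  n3 'a': c→4
  n4 'ac': b→5
  n5 'acb': c→6
  n6 'acbc': a→7
  n7 'acbca': ·  [P2 ends]
  n8 'cc': c→9
  n9 'ccc': c→10
  n10 'cccc': c→11
  n11 'ccccc': ·  [P3 ends]
  n12 'ca': b→13  [P7 ends]
  n13 'cab': b→14
  n14 'cabb': ·  [P4 ends]
  n15 'cbc': ·  [P5 ends]
  n16 'b': a→17
  n17 'ba': ·  [P6 ends]

BFS fail/out derivation:
  fail(1) 'c': from fail(0)=0 chase 'c': 0 ⇒ 0;  out={0}∪out(0)={0}
  fail(3) 'a': from fail(0)=0 chase 'a': 0 ⇒ 0;  out=∅∪out(0)=∅
  fail(16) 'b': from fail(0)=0 chase 'b': 0 ⇒ 0;  out=∅∪out(0)=∅
  fail(2) 'cb': from fail(1)=0 chase 'b': 0 ⇒ 16;  out={1}∪out(16)={1}
  fail(4) 'ac': from fail(3)=0 chase 'c': 0 ⇒ 1;  out=∅∪out(1)={0}
  fail(8) 'cc': from fail(1)=0 chase 'c': 0 ⇒ 1;  out=∅∪out(1)={0}
  fail(12) 'ca': from fail(1)=0 chase 'a': 0 ⇒ 3;  out={7}∪out(3)={7}
  fail(17) 'ba': from fail(16)=0 chase 'a': 0 ⇒ 3;  out={6}∪out(3)={6}
  fail(5) 'acb': from fail(4)=1 chase 'b': 1 ⇒ 2;  out=∅∪out(2)={1}
  fail(9) 'ccc': from fail(8)=1 chase 'c': 1 ⇒ 8;  out=∅∪out(8)={0}
  fail(13) 'cab': from fail(12)=3 chase 'b': 3→0 ⇒ 16;  out=∅∪out(16)=∅
  fail(15) 'cbc': from fail(2)=16 chase 'c': 16→0 ⇒ 1;  out={5}∪out(1)={0,5}
  fail(6) 'acbc': from fail(5)=2 chase 'c': 2 ⇒ 15;  out=∅∪out(15)={0,5}
  fail(10) 'cccc': from fail(9)=8 chase 'c': 8 ⇒ 9;  out=∅∪out(9)={0}
  fail(14) 'cabb': from fail(13)=16 chase 'b': 16→0 ⇒ 16;  out={4}∪out(16)={4}
  fail(7) 'acbca': from fail(6)=15 chase 'a': 15→1 ⇒ 12;  out={2}∪out(12)={2,7}
  fail(11) 'ccccc': from fail(10)=9 chase 'c': 9 ⇒ 10;  out={3}∪out(10)={0,3}

Text stream:
[0] read 'b'  n0⇒n16
[1] read 'b'  n16⇒n16 (fail-walked)
[2] read 'a'  n16⇒n17  emit P6@[1:2]
[3] read 'a'  n17⇒n3 (fail-walked)
[4] read 'a'  n3⇒n3 (fail-walked)
[5] read 'c'  n3⇒n4  emit P0@[5:5]
[6] read 'b'  n4⇒n5  emit P1@[5:6]
[7] read 'c'  n5⇒n6  emit P0@[7:7],P5@[5:7]
[8] read 'a'  n6⇒n7  emit P2@[4:8],P7@[7:8]
[9] read 'c'  n7⇒n4 (fail-walked)  emit P0@[9:9]
[10] read 'a'  n4⇒n12 (fail-walked)  emit P7@[9:10]
[11] read 'b'  n12⇒n13
[12] read 'c'  n13⇒n1 (fail-walked)  emit P0@[12:12]
[13] read 'a'  n1⇒n12  emit P7@[12:13]
[14] read 'c'  n12⇒n4 (fail-walked)  emit P0@[14:14]
[15] read 'a'  n4⇒n12 (fail-walked)  emit P7@[14:15]
[16] read 'a'  n12⇒n3 (fail-walked)
[17] read 'c'  n3⇒n4  emit P0@[17:17]
[18] read 'b'  n4⇒n5  emit P1@[17:18]
[19] read 'c'  n5⇒n6  emit P0@[19:19],P5@[17:19]
[20] read 'a'  n6⇒n7  emit P2@[16:20],P7@[19:20]
[21] read 'a'  n7⇒n3 (fail-walked)
[22] read 'a'  n3⇒n3 (fail-walked)
[23] read 'c'  n3⇒n4  emit P0@[23:23]
[24] read 'b'  n4⇒n5  emit P1@[23:24]
[25] read 'c'  n5⇒n6  emit P0@[25:25],P5@[23:25]
[26] read 'b'  n6⇒n2 (fail-walked)  emit P1@[25:26]
[27] read 'a'  n2⇒n17 (fail-walked)  emit P6@[26:27]
[28] read 'a'  n17⇒n3 (fail-walked)
[29] read 'b'  n3⇒n16 (fail-walked)
[30] read 'b'  n16⇒n16 (fail-walked)
[31] read 'b'  n16⇒n16 (fail-walked)

Result: [[2,6],[5,0],[6,1],[7,0],[7,5],[8,2],[8,7],[9,0],[10,7],[12,0],[13,7],[14,0],[15,7],[17,0],[18,1],[19,0],[19,5],[20,2],[20,7],[23,0],[24,1],[25,0],[25,5],[26,1],[27,6]]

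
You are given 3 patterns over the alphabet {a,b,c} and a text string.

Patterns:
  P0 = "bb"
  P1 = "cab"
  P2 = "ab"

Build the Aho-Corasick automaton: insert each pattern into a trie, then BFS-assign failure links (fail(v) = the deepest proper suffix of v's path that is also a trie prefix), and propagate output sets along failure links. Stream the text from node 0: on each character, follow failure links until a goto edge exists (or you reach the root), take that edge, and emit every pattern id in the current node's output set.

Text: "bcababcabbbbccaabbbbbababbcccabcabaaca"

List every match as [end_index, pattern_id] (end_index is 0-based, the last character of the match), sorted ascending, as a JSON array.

Construct AC machine:
Trie (insert patterns):
  n0 'ε': a→6 b→1 c→3
  n1 'b': b→2
  n2 'bb': ·  ←P0
  n3 'c': a→4
  n4 'ca': b→5
  n5 'cab': ·  ←P1
  n6 'a': b→7
  n7 'ab': ·  ←P2

Failure links (BFS by depth):
  fail(1) 'b': from fail(0)=0 chase 'b': 0 ⇒ 0;  out=∅∪out(0)=∅
  fail(3) 'c': from fail(0)=0 chase 'c': 0 ⇒ 0;  out=∅∪out(0)=∅
  fail(6) 'a': from fail(0)=0 chase 'a': 0 ⇒ 0;  out=∅∪out(0)=∅
  fail(2) 'bb': from fail(1)=0 chase 'b': 0 ⇒ 1;  out={0}∪out(1)={0}
  fail(4) 'ca': from fail(3)=0 chase 'a': 0 ⇒ 6;  out=∅∪out(6)=∅
  fail(7) 'ab': from fail(6)=0 chase 'b': 0 ⇒ 1;  out={2}∪out(1)={2}
  fail(5) 'cab': from fail(4)=6 chase 'b': 6 ⇒ 7;  out={1}∪out(7)={1,2}

Text stream:
i=0 'b': node 0→1
i=1 'c': node 1→3 ·f
i=2 'a': node 3→4
i=3 'b': node 4→5  → match P1@[1:3],P2@[2:3]
i=4 'a': node 5→6 ·f
i=5 'b': node 6→7  → match P2@[4:5]
i=6 'c': node 7→3 ·f
i=7 'a': node 3→4
i=8 'b': node 4→5  → match P1@[6:8],P2@[7:8]
i=9 'b': node 5→2 ·f  → match P0@[8:9]
i=10 'b': node 2→2 ·f  → match P0@[9:10]
i=11 'b': node 2→2 ·f  → match P0@[10:11]
i=12 'c': node 2→3 ·f
i=13 'c': node 3→3 ·f
i=14 'a': node 3→4
i=15 'a': node 4→6 ·f
i=16 'b': node 6→7  → match P2@[15:16]
i=17 'b': node 7→2 ·f  → match P0@[16:17]
i=18 'b': node 2→2 ·f  → match P0@[17:18]
i=19 'b': node 2→2 ·f  → match P0@[18:19]
i=20 'b': node 2→2 ·f  → match P0@[19:20]
i=21 'a': node 2→6 ·f
i=22 'b': node 6→7  → match P2@[21:22]
i=23 'a': node 7→6 ·f
i=24 'b': node 6→7  → match P2@[23:24]
i=25 'b': node 7→2 ·f  → match P0@[24:25]
i=26 'c': node 2→3 ·f
i=27 'c': node 3→3 ·f
i=28 'c': node 3→3 ·f
i=29 'a': node 3→4
i=30 'b': node 4→5  → match P1@[28:30],P2@[29:30]
i=31 'c': node 5→3 ·f
i=32 'a': node 3→4
i=33 'b': node 4→5  → match P1@[31:33],P2@[32:33]
i=34 'a': node 5→6 ·f
i=35 'a': node 6→6 ·f
i=36 'c': node 6→3 ·f
i=37 'a': node 3→4

All matches (sorted): [[3,1],[3,2],[5,2],[8,1],[8,2],[9,0],[10,0],[11,0],[16,2],[17,0],[18,0],[19,0],[20,0],[22,2],[24,2],[25,0],[30,1],[30,2],[33,1],[33,2]]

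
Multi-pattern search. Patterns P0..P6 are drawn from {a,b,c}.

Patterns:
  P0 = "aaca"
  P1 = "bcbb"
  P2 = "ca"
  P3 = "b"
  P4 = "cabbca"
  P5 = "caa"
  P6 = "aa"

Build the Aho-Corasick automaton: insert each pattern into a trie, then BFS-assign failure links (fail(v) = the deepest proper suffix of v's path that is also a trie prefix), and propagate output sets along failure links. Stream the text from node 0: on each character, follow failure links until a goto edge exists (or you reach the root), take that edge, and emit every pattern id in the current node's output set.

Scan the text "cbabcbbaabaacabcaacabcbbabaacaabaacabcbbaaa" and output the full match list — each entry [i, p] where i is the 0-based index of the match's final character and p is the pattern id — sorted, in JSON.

Build automaton:
Trie (insert patterns):
  n0 'ε': a→1 b→5 c→9
  n1 'a': a→2
  n2 'aa': c→3  [P6 ends]
  n3 'aac': a→4
  n4 'aaca': ·  [P0 ends]
  n5 'b': c→6  [P3 ends]
  n6 'bc': b→7
  n7 'bcb': b→8
  n8 'bcbb': ·  [P1 ends]
  n9 'c': a→10
  n10 'ca': a→15 b→11  [P2 ends]
  n11 'cab': b→12
  n12 'cabb': c→13
  n13 'cabbc': a→14
  n14 'cabbca': ·  [P4 ends]
  n15 'caa': ·  [P5 ends]

Failure links (BFS by depth):
  n1('a'): parent n0 fail=0; on 'a' 0 → fail=0;  out ∅∪∅=∅
  n5('b'): parent n0 fail=0; on 'b' 0 → fail=0;  out {3}∪∅={3}
  n9('c'): parent n0 fail=0; on 'c' 0 → fail=0;  out ∅∪∅=∅
  n2('aa'): parent n1 fail=0; on 'a' 0 → fail=1;  out {6}∪∅={6}
  n6('bc'): parent n5 fail=0; on 'c' 0 → fail=9;  out ∅∪∅=∅
  n10('ca'): parent n9 fail=0; on 'a' 0 → fail=1;  out {2}∪∅={2}
  n3('aac'): parent n2 fail=1; on 'c' 1→0 → fail=9;  out ∅∪∅=∅
  n7('bcb'): parent n6 fail=9; on 'b' 9→0 → fail=5;  out ∅∪{3}={3}
  n11('cab'): parent n10 fail=1; on 'b' 1→0 → fail=5;  out ∅∪{3}={3}
  n15('caa'): parent n10 fail=1; on 'a' 1 → fail=2;  out {5}∪{6}={5,6}
  n4('aaca'): parent n3 fail=9; on 'a' 9 → fail=10;  out {0}∪{2}={0,2}
  n8('bcbb'): parent n7 fail=5; on 'b' 5→0 → fail=5;  out {1}∪{3}={1,3}
  n12('cabb'): parent n11 fail=5; on 'b' 5→0 → fail=5;  out ∅∪{3}={3}
  n13('cabbc'): parent n12 fail=5; on 'c' 5 → fail=6;  out ∅∪∅=∅
  n14('cabbca'): parent n13 fail=6; on 'a' 6→9 → fail=10;  out {4}∪{2}={2,4}

Text stream:
pos 0 'c': at 9
pos 1 'b': at 5 (via fail)  ** P3@[1:1]
pos 2 'a': at 1 (via fail)
pos 3 'b': at 5 (via fail)  ** P3@[3:3]
pos 4 'c': at 6
pos 5 'b': at 7  ** P3@[5:5]
pos 6 'b': at 8  ** P1@[3:6],P3@[6:6]
pos 7 'a': at 1 (via fail)
pos 8 'a': at 2  ** P6@[7:8]
pos 9 'b': at 5 (via fail)  ** P3@[9:9]
pos 10 'a': at 1 (via fail)
pos 11 'a': at 2  ** P6@[10:11]
pos 12 'c': at 3
pos 13 'a': at 4  ** P0@[10:13],P2@[12:13]
pos 14 'b': at 11 (via fail)  ** P3@[14:14]
pos 15 'c': at 6 (via fail)
pos 16 'a': at 10 (via fail)  ** P2@[15:16]
pos 17 'a': at 15  ** P5@[15:17],P6@[16:17]
pos 18 'c': at 3 (via fail)
pos 19 'a': at 4  ** P0@[16:19],P2@[18:19]
pos 20 'b': at 11 (via fail)  ** P3@[20:20]
pos 21 'c': at 6 (via fail)
pos 22 'b': at 7  ** P3@[22:22]
pos 23 'b': at 8  ** P1@[20:23],P3@[23:23]
pos 24 'a': at 1 (via fail)
pos 25 'b': at 5 (via fail)  ** P3@[25:25]
pos 26 'a': at 1 (via fail)
pos 27 'a': at 2  ** P6@[26:27]
pos 28 'c': at 3
pos 29 'a': at 4  ** P0@[26:29],P2@[28:29]
pos 30 'a': at 15 (via fail)  ** P5@[28:30],P6@[29:30]
pos 31 'b': at 5 (via fail)  ** P3@[31:31]
pos 32 'a': at 1 (via fail)
pos 33 'a': at 2  ** P6@[32:33]
pos 34 'c': at 3
pos 35 'a': at 4  ** P0@[32:35],P2@[34:35]
pos 36 'b': at 11 (via fail)  ** P3@[36:36]
pos 37 'c': at 6 (via fail)
pos 38 'b': at 7  ** P3@[38:38]
pos 39 'b': at 8  ** P1@[36:39],P3@[39:39]
pos 40 'a': at 1 (via fail)
pos 41 'a': at 2  ** P6@[40:41]
pos 42 'a': at 2 (via fail)  ** P6@[41:42]

All matches (sorted): [[1,3],[3,3],[5,3],[6,1],[6,3],[8,6],[9,3],[11,6],[13,0],[13,2],[14,3],[16,2],[17,5],[17,6],[19,0],[19,2],[20,3],[22,3],[23,1],[23,3],[25,3],[27,6],[29,0],[29,2],[30,5],[30,6],[31,3],[33,6],[35,0],[35,2],[36,3],[38,3],[39,1],[39,3],[41,6],[42,6]]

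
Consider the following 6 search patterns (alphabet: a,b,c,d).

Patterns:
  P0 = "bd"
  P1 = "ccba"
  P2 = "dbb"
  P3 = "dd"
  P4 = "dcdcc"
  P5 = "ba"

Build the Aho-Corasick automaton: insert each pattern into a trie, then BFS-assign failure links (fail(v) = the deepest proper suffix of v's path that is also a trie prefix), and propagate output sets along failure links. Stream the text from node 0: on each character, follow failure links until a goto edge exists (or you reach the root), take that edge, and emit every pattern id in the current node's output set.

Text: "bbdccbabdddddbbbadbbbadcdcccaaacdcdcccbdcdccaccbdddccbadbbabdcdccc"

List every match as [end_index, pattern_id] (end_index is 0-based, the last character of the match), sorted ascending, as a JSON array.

Construct AC machine:
Trie nodes:
  n0 'ε': b→1 c→3 d→7
  n1 'b': a→15 d→2
  n2 'bd': ·  ←P0
  n3 'c': c→4
  n4 'cc': b→5
  n5 'ccb': a→6
  n6 'ccba': ·  ←P1
  n7 'd': b→8 c→11 d→10
  n8 'db': b→9
  n9 'dbb': ·  ←P2
  n10 'dd': ·  ←P3
  n11 'dc': d→12
  n12 'dcd': c→13
  n13 'dcdc': c→14
  n14 'dcdcc': ·  ←P4
  n15 'ba': ·  ←P5

Failure links (BFS by depth):
  fail(1) 'b': from fail(0)=0 chase 'b': 0 ⇒ 0;  out=∅∪out(0)=∅
  fail(3) 'c': from fail(0)=0 chase 'c': 0 ⇒ 0;  out=∅∪out(0)=∅
  fail(7) 'd': from fail(0)=0 chase 'd': 0 ⇒ 0;  out=∅∪out(0)=∅
  fail(2) 'bd': from fail(1)=0 chase 'd': 0 ⇒ 7;  out={0}∪out(7)={0}
  fail(4) 'cc': from fail(3)=0 chase 'c': 0 ⇒ 3;  out=∅∪out(3)=∅
  fail(8) 'db': from fail(7)=0 chase 'b': 0 ⇒ 1;  out=∅∪out(1)=∅
  fail(10) 'dd': from fail(7)=0 chase 'd': 0 ⇒ 7;  out={3}∪out(7)={3}
  fail(11) 'dc': from fail(7)=0 chase 'c': 0 ⇒ 3;  out=∅∪out(3)=∅
  fail(15) 'ba': from fail(1)=0 chase 'a': 0 ⇒ 0;  out={5}∪out(0)={5}
  fail(5) 'ccb': from fail(4)=3 chase 'b': 3→0 ⇒ 1;  out=∅∪out(1)=∅
  fail(9) 'dbb': from fail(8)=1 chase 'b': 1→0 ⇒ 1;  out={2}∪out(1)={2}
  fail(12) 'dcd': from fail(11)=3 chase 'd': 3→0 ⇒ 7;  out=∅∪out(7)=∅
  fail(6) 'ccba': from fail(5)=1 chase 'a': 1 ⇒ 15;  out={1}∪out(15)={1,5}
  fail(13) 'dcdc': from fail(12)=7 chase 'c': 7 ⇒ 11;  out=∅∪out(11)=∅
  fail(14) 'dcdcc': from fail(13)=11 chase 'c': 11→3 ⇒ 4;  out={4}∪out(4)={4}

Text stream:
[0] read 'b'  n0⇒n1
[1] read 'b'  n1⇒n1 ·f
[2] read 'd'  n1⇒n2  → match P0@[1:2]
[3] read 'c'  n2⇒n11 ·f
[4] read 'c'  n11⇒n4 ·f
[5] read 'b'  n4⇒n5
[6] read 'a'  n5⇒n6  → match P1@[3:6],P5@[5:6]
[7] read 'b'  n6⇒n1 ·f
[8] read 'd'  n1⇒n2  → match P0@[7:8]
[9] read 'd'  n2⇒n10 ·f  → match P3@[8:9]
[10] read 'd'  n10⇒n10 ·f  → match P3@[9:10]
[11] read 'd'  n10⇒n10 ·f  → match P3@[10:11]
[12] read 'd'  n10⇒n10 ·f  → match P3@[11:12]
[13] read 'b'  n10⇒n8 ·f
[14] read 'b'  n8⇒n9  → match P2@[12:14]
[15] read 'b'  n9⇒n1 ·f
[16] read 'a'  n1⇒n15  → match P5@[15:16]
[17] read 'd'  n15⇒n7 ·f
[18] read 'b'  n7⇒n8
[19] read 'b'  n8⇒n9  → match P2@[17:19]
[20] read 'b'  n9⇒n1 ·f
[21] read 'a'  n1⇒n15  → match P5@[20:21]
[22] read 'd'  n15⇒n7 ·f
[23] read 'c'  n7⇒n11
[24] read 'd'  n11⇒n12
[25] read 'c'  n12⇒n13
[26] read 'c'  n13⇒n14  → match P4@[22:26]
[27] read 'c'  n14⇒n4 ·f
[28] read 'a'  n4⇒n0 ·f
[29] read 'a'  n0⇒n0
[30] read 'a'  n0⇒n0
[31] read 'c'  n0⇒n3
[32] read 'd'  n3⇒n7 ·f
[33] read 'c'  n7⇒n11
[34] read 'd'  n11⇒n12
[35] read 'c'  n12⇒n13
[36] read 'c'  n13⇒n14  → match P4@[32:36]
[37] read 'c'  n14⇒n4 ·f
[38] read 'b'  n4⇒n5
[39] read 'd'  n5⇒n2 ·f  → match P0@[38:39]
[40] read 'c'  n2⇒n11 ·f
[41] read 'd'  n11⇒n12
[42] read 'c'  n12⇒n13
[43] read 'c'  n13⇒n14  → match P4@[39:43]
[44] read 'a'  n14⇒n0 ·f
[45] read 'c'  n0⇒n3
[46] read 'c'  n3⇒n4
[47] read 'b'  n4⇒n5
[48] read 'd'  n5⇒n2 ·f  → match P0@[47:48]
[49] read 'd'  n2⇒n10 ·f  → match P3@[48:49]
[50] read 'd'  n10⇒n10 ·f  → match P3@[49:50]
[51] read 'c'  n10⇒n11 ·f
[52] read 'c'  n11⇒n4 ·f
[53] read 'b'  n4⇒n5
[54] read 'a'  n5⇒n6  → match P1@[51:54],P5@[53:54]
[55] read 'd'  n6⇒n7 ·f
[56] read 'b'  n7⇒n8
[57] read 'b'  n8⇒n9  → match P2@[55:57]
[58] read 'a'  n9⇒n15 ·f  → match P5@[57:58]
[59] read 'b'  n15⇒n1 ·f
[60] read 'd'  n1⇒n2  → match P0@[59:60]
[61] read 'c'  n2⇒n11 ·f
[62] read 'd'  n11⇒n12
[63] read 'c'  n12⇒n13
[64] read 'c'  n13⇒n14  → match P4@[60:64]
[65] read 'c'  n14⇒n4 ·f

Result: [[2,0],[6,1],[6,5],[8,0],[9,3],[10,3],[11,3],[12,3],[14,2],[16,5],[19,2],[21,5],[26,4],[36,4],[39,0],[43,4],[48,0],[49,3],[50,3],[54,1],[54,5],[57,2],[58,5],[60,0],[64,4]]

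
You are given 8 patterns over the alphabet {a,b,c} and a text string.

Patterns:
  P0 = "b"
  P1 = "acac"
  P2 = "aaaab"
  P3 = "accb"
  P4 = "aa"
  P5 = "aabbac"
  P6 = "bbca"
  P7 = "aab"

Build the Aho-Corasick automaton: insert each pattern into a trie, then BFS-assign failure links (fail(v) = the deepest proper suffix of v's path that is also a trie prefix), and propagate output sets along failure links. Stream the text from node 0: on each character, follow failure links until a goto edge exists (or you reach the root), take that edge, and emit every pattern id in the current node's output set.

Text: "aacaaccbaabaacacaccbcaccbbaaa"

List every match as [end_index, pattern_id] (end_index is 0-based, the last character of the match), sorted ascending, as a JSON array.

Construct AC machine:
Trie nodes:
  0='ε' goto a→2 b→1
  1='b' goto b→16  ←P0
  2='a' goto a→6 c→3
  3='ac' goto a→4 c→10
  4='aca' goto c→5
  5='acac' goto ·  ←P1
  6='aa' goto a→7 b→12  ←P4
  7='aaa' goto a→8
  8='aaaa' goto b→9
  9='aaaab' goto ·  ←P2
  10='acc' goto b→11
  11='accb' goto ·  ←P3
  12='aab' goto b→13  ←P7
  13='aabb' goto a→14
  14='aabba' goto c→15
  15='aabbac' goto ·  ←P5
  16='bb' goto c→17
  17='bbc' goto a→18
  18='bbca' goto ·  ←P6

Failure links (BFS by depth):
  fail(1) 'b': from fail(0)=0 chase 'b': 0 ⇒ 0;  out={0}∪out(0)={0}
  fail(2) 'a': from fail(0)=0 chase 'a': 0 ⇒ 0;  out=∅∪out(0)=∅
  fail(3) 'ac': from fail(2)=0 chase 'c': 0 ⇒ 0;  out=∅∪out(0)=∅
  fail(6) 'aa': from fail(2)=0 chase 'a': 0 ⇒ 2;  out={4}∪out(2)={4}
  fail(16) 'bb': from fail(1)=0 chase 'b': 0 ⇒ 1;  out=∅∪out(1)={0}
  fail(4) 'aca': from fail(3)=0 chase 'a': 0 ⇒ 2;  out=∅∪out(2)=∅
  fail(7) 'aaa': from fail(6)=2 chase 'a': 2 ⇒ 6;  out=∅∪out(6)={4}
  fail(10) 'acc': from fail(3)=0 chase 'c': 0 ⇒ 0;  out=∅∪out(0)=∅
  fail(12) 'aab': from fail(6)=2 chase 'b': 2→0 ⇒ 1;  out={7}∪out(1)={0,7}
  fail(17) 'bbc': from fail(16)=1 chase 'c': 1→0 ⇒ 0;  out=∅∪out(0)=∅
  fail(5) 'acac': from fail(4)=2 chase 'c': 2 ⇒ 3;  out={1}∪out(3)={1}
  fail(8) 'aaaa': from fail(7)=6 chase 'a': 6 ⇒ 7;  out=∅∪out(7)={4}
  fail(11) 'accb': from fail(10)=0 chase 'b': 0 ⇒ 1;  out={3}∪out(1)={0,3}
  fail(13) 'aabb': from fail(12)=1 chase 'b': 1 ⇒ 16;  out=∅∪out(16)={0}
  fail(18) 'bbca': from fail(17)=0 chase 'a': 0 ⇒ 2;  out={6}∪out(2)={6}
  fail(9) 'aaaab': from fail(8)=7 chase 'b': 7→6 ⇒ 12;  out={2}∪out(12)={0,2,7}
  fail(14) 'aabba': from fail(13)=16 chase 'a': 16→1→0 ⇒ 2;  out=∅∪out(2)=∅
  fail(15) 'aabbac': from fail(14)=2 chase 'c': 2 ⇒ 3;  out={5}∪out(3)={5}

Scan:
pos 0 'a': at 2
pos 1 'a': at 6  → match P4@[0:1]
pos 2 'c': at 3 (fail-walked)
pos 3 'a': at 4
pos 4 'a': at 6 (fail-walked)  → match P4@[3:4]
pos 5 'c': at 3 (fail-walked)
pos 6 'c': at 10
pos 7 'b': at 11  → match P0@[7:7],P3@[4:7]
pos 8 'a': at 2 (fail-walked)
pos 9 'a': at 6  → match P4@[8:9]
pos 10 'b': at 12  → match P0@[10:10],P7@[8:10]
pos 11 'a': at 2 (fail-walked)
pos 12 'a': at 6  → match P4@[11:12]
pos 13 'c': at 3 (fail-walked)
pos 14 'a': at 4
pos 15 'c': at 5  → match P1@[12:15]
pos 16 'a': at 4 (fail-walked)
pos 17 'c': at 5  → match P1@[14:17]
pos 18 'c': at 10 (fail-walked)
pos 19 'b': at 11  → match P0@[19:19],P3@[16:19]
pos 20 'c': at 0 (fail-walked)
pos 21 'a': at 2
pos 22 'c': at 3
pos 23 'c': at 10
pos 24 'b': at 11  → match P0@[24:24],P3@[21:24]
pos 25 'b': at 16 (fail-walked)  → match P0@[25:25]
pos 26 'a': at 2 (fail-walked)
pos 27 'a': at 6  → match P4@[26:27]
pos 28 'a': at 7  → match P4@[27:28]

All matches (sorted): [[1,4],[4,4],[7,0],[7,3],[9,4],[10,0],[10,7],[12,4],[15,1],[17,1],[19,0],[19,3],[24,0],[24,3],[25,0],[27,4],[28,4]]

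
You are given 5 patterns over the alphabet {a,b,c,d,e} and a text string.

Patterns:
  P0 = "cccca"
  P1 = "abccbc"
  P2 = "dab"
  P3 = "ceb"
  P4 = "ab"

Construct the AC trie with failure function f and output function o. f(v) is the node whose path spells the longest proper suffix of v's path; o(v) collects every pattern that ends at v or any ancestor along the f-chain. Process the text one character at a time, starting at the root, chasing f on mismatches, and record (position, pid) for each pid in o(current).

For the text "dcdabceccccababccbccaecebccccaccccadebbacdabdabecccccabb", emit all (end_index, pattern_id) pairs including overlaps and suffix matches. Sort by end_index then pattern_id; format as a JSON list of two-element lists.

Build:
Trie (insert patterns):
  0='ε' goto a→6 c→1 d→12
  1='c' goto c→2 e→15
  2='cc' goto c→3
  3='ccc' goto c→4
  4='cccc' goto a→5
  5='cccca' goto ·  ←P0
  6='a' goto b→7
  7='ab' goto c→8  ←P4
  8='abc' goto c→9
  9='abcc' goto b→10
  10='abccb' goto c→11
  11='abccbc' goto ·  ←P1
  12='d' goto a→13
  13='da' goto b→14
  14='dab' goto ·  ←P2
  15='ce' goto b→16
  16='ceb' goto ·  ←P3

Failure links (BFS by depth):
  fail(1) 'c': from fail(0)=0 chase 'c': 0 ⇒ 0;  out=∅∪out(0)=∅
  fail(6) 'a': from fail(0)=0 chase 'a': 0 ⇒ 0;  out=∅∪out(0)=∅
  fail(12) 'd': from fail(0)=0 chase 'd': 0 ⇒ 0;  out=∅∪out(0)=∅
  fail(2) 'cc': from fail(1)=0 chase 'c': 0 ⇒ 1;  out=∅∪out(1)=∅
  fail(7) 'ab': from fail(6)=0 chase 'b': 0 ⇒ 0;  out={4}∪out(0)={4}
  fail(13) 'da': from fail(12)=0 chase 'a': 0 ⇒ 6;  out=∅∪out(6)=∅
  fail(15) 'ce': from fail(1)=0 chase 'e': 0 ⇒ 0;  out=∅∪out(0)=∅
  fail(3) 'ccc': from fail(2)=1 chase 'c': 1 ⇒ 2;  out=∅∪out(2)=∅
  fail(8) 'abc': from fail(7)=0 chase 'c': 0 ⇒ 1;  out=∅∪out(1)=∅
  fail(14) 'dab': from fail(13)=6 chase 'b': 6 ⇒ 7;  out={2}∪out(7)={2,4}
  fail(16) 'ceb': from fail(15)=0 chase 'b': 0 ⇒ 0;  out={3}∪out(0)={3}
  fail(4) 'cccc': from fail(3)=2 chase 'c': 2 ⇒ 3;  out=∅∪out(3)=∅
  fail(9) 'abcc': from fail(8)=1 chase 'c': 1 ⇒ 2;  out=∅∪out(2)=∅
  fail(5) 'cccca': from fail(4)=3 chase 'a': 3→2→1→0 ⇒ 6;  out={0}∪out(6)={0}
  fail(10) 'abccb': from fail(9)=2 chase 'b': 2→1→0 ⇒ 0;  out=∅∪out(0)=∅
  fail(11) 'abccbc': from fail(10)=0 chase 'c': 0 ⇒ 1;  out={1}∪out(1)={1}

Text stream:
pos 0 'd': at 12
pos 1 'c': at 1 (fail-walked)
pos 2 'd': at 12 (fail-walked)
pos 3 'a': at 13
pos 4 'b': at 14  emit P2@[2:4],P4@[3:4]
pos 5 'c': at 8 (fail-walked)
pos 6 'e': at 15 (fail-walked)
pos 7 'c': at 1 (fail-walked)
pos 8 'c': at 2
pos 9 'c': at 3
pos 10 'c': at 4
pos 11 'a': at 5  emit P0@[7:11]
pos 12 'b': at 7 (fail-walked)  emit P4@[11:12]
pos 13 'a': at 6 (fail-walked)
pos 14 'b': at 7  emit P4@[13:14]
pos 15 'c': at 8
pos 16 'c': at 9
pos 17 'b': at 10
pos 18 'c': at 11  emit P1@[13:18]
pos 19 'c': at 2 (fail-walked)
pos 20 'a': at 6 (fail-walked)
pos 21 'e': at 0 (fail-walked)
pos 22 'c': at 1
pos 23 'e': at 15
pos 24 'b': at 16  emit P3@[22:24]
pos 25 'c': at 1 (fail-walked)
pos 26 'c': at 2
pos 27 'c': at 3
pos 28 'c': at 4
pos 29 'a': at 5  emit P0@[25:29]
pos 30 'c': at 1 (fail-walked)
pos 31 'c': at 2
pos 32 'c': at 3
pos 33 'c': at 4
pos 34 'a': at 5  emit P0@[30:34]
pos 35 'd': at 12 (fail-walked)
pos 36 'e': at 0 (fail-walked)
pos 37 'b': at 0
pos 38 'b': at 0
pos 39 'a': at 6
pos 40 'c': at 1 (fail-walked)
pos 41 'd': at 12 (fail-walked)
pos 42 'a': at 13
pos 43 'b': at 14  emit P2@[41:43],P4@[42:43]
pos 44 'd': at 12 (fail-walked)
pos 45 'a': at 13
pos 46 'b': at 14  emit P2@[44:46],P4@[45:46]
pos 47 'e': at 0 (fail-walked)
pos 48 'c': at 1
pos 49 'c': at 2
pos 50 'c': at 3
pos 51 'c': at 4
pos 52 'c': at 4 (fail-walked)
pos 53 'a': at 5  emit P0@[49:53]
pos 54 'b': at 7 (fail-walked)  emit P4@[53:54]
pos 55 'b': at 0 (fail-walked)

Matches: [[4,2],[4,4],[11,0],[12,4],[14,4],[18,1],[24,3],[29,0],[34,0],[43,2],[43,4],[46,2],[46,4],[53,0],[54,4]]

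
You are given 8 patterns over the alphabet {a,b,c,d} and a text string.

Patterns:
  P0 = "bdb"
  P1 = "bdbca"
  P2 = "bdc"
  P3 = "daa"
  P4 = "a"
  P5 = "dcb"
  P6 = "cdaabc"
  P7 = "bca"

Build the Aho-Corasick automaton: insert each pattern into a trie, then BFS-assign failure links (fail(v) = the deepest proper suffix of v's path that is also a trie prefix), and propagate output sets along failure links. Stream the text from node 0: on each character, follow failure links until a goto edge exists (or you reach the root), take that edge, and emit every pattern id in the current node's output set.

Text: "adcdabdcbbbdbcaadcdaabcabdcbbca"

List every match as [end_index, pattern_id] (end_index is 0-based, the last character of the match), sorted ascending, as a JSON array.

Build:
Trie nodes:
  n0 'ε': a→10 b→1 c→13 d→7
  n1 'b': c→19 d→2
  n2 'bd': b→3 c→6
  n3 'bdb': c→4  [P0 ends]
  n4 'bdbc': a→5
  n5 'bdbca': ·  [P1 ends]
  n6 'bdc': ·  [P2 ends]
  n7 'd': a→8 c→11
  n8 'da': a→9
  n9 'daa': ·  [P3 ends]
  n10 'a': ·  [P4 ends]
  n11 'dc': b→12
  n12 'dcb': ·  [P5 ends]
  n13 'c': d→14
  n14 'cd': a→15
  n15 'cda': a→16
  n16 'cdaa': b→17
  n17 'cdaab': c→18
  n18 'cdaabc': ·  [P6 ends]
  n19 'bc': a→20
  n20 'bca': ·  [P7 ends]

Failure links (BFS by depth):
  fail(1) 'b': from fail(0)=0 chase 'b': 0 ⇒ 0;  out=∅∪out(0)=∅
  fail(7) 'd': from fail(0)=0 chase 'd': 0 ⇒ 0;  out=∅∪out(0)=∅
  fail(10) 'a': from fail(0)=0 chase 'a': 0 ⇒ 0;  out={4}∪out(0)={4}
  fail(13) 'c': from fail(0)=0 chase 'c': 0 ⇒ 0;  out=∅∪out(0)=∅
  fail(2) 'bd': from fail(1)=0 chase 'd': 0 ⇒ 7;  out=∅∪out(7)=∅
  fail(8) 'da': from fail(7)=0 chase 'a': 0 ⇒ 10;  out=∅∪out(10)={4}
  fail(11) 'dc': from fail(7)=0 chase 'c': 0 ⇒ 13;  out=∅∪out(13)=∅
  fail(14) 'cd': from fail(13)=0 chase 'd': 0 ⇒ 7;  out=∅∪out(7)=∅
  fail(19) 'bc': from fail(1)=0 chase 'c': 0 ⇒ 13;  out=∅∪out(13)=∅
  fail(3) 'bdb': from fail(2)=7 chase 'b': 7→0 ⇒ 1;  out={0}∪out(1)={0}
  fail(6) 'bdc': from fail(2)=7 chase 'c': 7 ⇒ 11;  out={2}∪out(11)={2}
  fail(9) 'daa': from fail(8)=10 chase 'a': 10→0 ⇒ 10;  out={3}∪out(10)={3,4}
  fail(12) 'dcb': from fail(11)=13 chase 'b': 13→0 ⇒ 1;  out={5}∪out(1)={5}
  fail(15) 'cda': from fail(14)=7 chase 'a': 7 ⇒ 8;  out=∅∪out(8)={4}
  fail(20) 'bca': from fail(19)=13 chase 'a': 13→0 ⇒ 10;  out={7}∪out(10)={4,7}
  fail(4) 'bdbc': from fail(3)=1 chase 'c': 1 ⇒ 19;  out=∅∪out(19)=∅
  fail(16) 'cdaa': from fail(15)=8 chase 'a': 8 ⇒ 9;  out=∅∪out(9)={3,4}
  fail(5) 'bdbca': from fail(4)=19 chase 'a': 19 ⇒ 20;  out={1}∪out(20)={1,4,7}
  fail(17) 'cdaab': from fail(16)=9 chase 'b': 9→10→0 ⇒ 1;  out=∅∪out(1)=∅
  fail(18) 'cdaabc': from fail(17)=1 chase 'c': 1 ⇒ 19;  out={6}∪out(19)={6}

Scan:
[0] read 'a'  n0⇒n10  emit P4@[0:0]
[1] read 'd'  n10⇒n7 (via fail)
[2] read 'c'  n7⇒n11
[3] read 'd'  n11⇒n14 (via fail)
[4] read 'a'  n14⇒n15  emit P4@[4:4]
[5] read 'b'  n15⇒n1 (via fail)
[6] read 'd'  n1⇒n2
[7] read 'c'  n2⇒n6  emit P2@[5:7]
[8] read 'b'  n6⇒n12 (via fail)  emit P5@[6:8]
[9] read 'b'  n12⇒n1 (via fail)
[10] read 'b'  n1⇒n1 (via fail)
[11] read 'd'  n1⇒n2
[12] read 'b'  n2⇒n3  emit P0@[10:12]
[13] read 'c'  n3⇒n4
[14] read 'a'  n4⇒n5  emit P1@[10:14],P4@[14:14],P7@[12:14]
[15] read 'a'  n5⇒n10 (via fail)  emit P4@[15:15]
[16] read 'd'  n10⇒n7 (via fail)
[17] read 'c'  n7⇒n11
[18] read 'd'  n11⇒n14 (via fail)
[19] read 'a'  n14⇒n15  emit P4@[19:19]
[20] read 'a'  n15⇒n16  emit P3@[18:20],P4@[20:20]
[21] read 'b'  n16⇒n17
[22] read 'c'  n17⇒n18  emit P6@[17:22]
[23] read 'a'  n18⇒n20 (via fail)  emit P4@[23:23],P7@[21:23]
[24] read 'b'  n20⇒n1 (via fail)
[25] read 'd'  n1⇒n2
[26] read 'c'  n2⇒n6  emit P2@[24:26]
[27] read 'b'  n6⇒n12 (via fail)  emit P5@[25:27]
[28] read 'b'  n12⇒n1 (via fail)
[29] read 'c'  n1⇒n19
[30] read 'a'  n19⇒n20  emit P4@[30:30],P7@[28:30]

Matches: [[0,4],[4,4],[7,2],[8,5],[12,0],[14,1],[14,4],[14,7],[15,4],[19,4],[20,3],[20,4],[22,6],[23,4],[23,7],[26,2],[27,5],[30,4],[30,7]]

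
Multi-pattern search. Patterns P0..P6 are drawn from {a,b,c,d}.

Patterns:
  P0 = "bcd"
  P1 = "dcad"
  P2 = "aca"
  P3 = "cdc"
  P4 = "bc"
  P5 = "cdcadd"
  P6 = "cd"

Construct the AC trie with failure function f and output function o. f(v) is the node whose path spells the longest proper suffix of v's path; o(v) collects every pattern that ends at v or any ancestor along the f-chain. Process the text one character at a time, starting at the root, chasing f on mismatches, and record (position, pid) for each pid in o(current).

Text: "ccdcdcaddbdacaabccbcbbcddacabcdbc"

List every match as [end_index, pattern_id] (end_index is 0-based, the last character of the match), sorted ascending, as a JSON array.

Construct AC machine:
Trie nodes:
  n0 'ε': a→8 b→1 c→11 d→4
  n1 'b': c→2
  n2 'bc': d→3  [P4 ends]
  n3 'bcd': ·  [P0 ends]
  n4 'd': c→5
  n5 'dc': a→6
  n6 'dca': d→7
  n7 'dcad': ·  [P1 ends]
  n8 'a': c→9
  n9 'ac': a→10
  n10 'aca': ·  [P2 ends]
  n11 'c': d→12
  n12 'cd': c→13  [P6 ends]
  n13 'cdc': a→14  [P3 ends]
  n14 'cdca': d→15
  n15 'cdcad': d→16
  n16 'cdcadd': ·  [P5 ends]

BFS fail/out derivation:
  n1('b'): parent n0 fail=0; on 'b' 0 → fail=0;  out ∅∪∅=∅
  n4('d'): parent n0 fail=0; on 'd' 0 → fail=0;  out ∅∪∅=∅
  n8('a'): parent n0 fail=0; on 'a' 0 → fail=0;  out ∅∪∅=∅
  n11('c'): parent n0 fail=0; on 'c' 0 → fail=0;  out ∅∪∅=∅
  n2('bc'): parent n1 fail=0; on 'c' 0 → fail=11;  out {4}∪∅={4}
  n5('dc'): parent n4 fail=0; on 'c' 0 → fail=11;  out ∅∪∅=∅
  n9('ac'): parent n8 fail=0; on 'c' 0 → fail=11;  out ∅∪∅=∅
  n12('cd'): parent n11 fail=0; on 'd' 0 → fail=4;  out {6}∪∅={6}
  n3('bcd'): parent n2 fail=11; on 'd' 11 → fail=12;  out {0}∪{6}={0,6}
  n6('dca'): parent n5 fail=11; on 'a' 11→0 → fail=8;  out ∅∪∅=∅
  n10('aca'): parent n9 fail=11; on 'a' 11→0 → fail=8;  out {2}∪∅={2}
  n13('cdc'): parent n12 fail=4; on 'c' 4 → fail=5;  out {3}∪∅={3}
  n7('dcad'): parent n6 fail=8; on 'd' 8→0 → fail=4;  out {1}∪∅={1}
  n14('cdca'): parent n13 fail=5; on 'a' 5 → fail=6;  out ∅∪∅=∅
  n15('cdcad'): parent n14 fail=6; on 'd' 6 → fail=7;  out ∅∪{1}={1}
  n16('cdcadd'): parent n15 fail=7; on 'd' 7→4→0 → fail=4;  out {5}∪∅={5}

Scan:
i=0 'c': node 0→11
i=1 'c': node 11→11 ·f
i=2 'd': node 11→12  → match P6@[1:2]
i=3 'c': node 12→13  → match P3@[1:3]
i=4 'd': node 13→12 ·f  → match P6@[3:4]
i=5 'c': node 12→13  → match P3@[3:5]
i=6 'a': node 13→14
i=7 'd': node 14→15  → match P1@[4:7]
i=8 'd': node 15→16  → match P5@[3:8]
i=9 'b': node 16→1 ·f
i=10 'd': node 1→4 ·f
i=11 'a': node 4→8 ·f
i=12 'c': node 8→9
i=13 'a': node 9→10  → match P2@[11:13]
i=14 'a': node 10→8 ·f
i=15 'b': node 8→1 ·f
i=16 'c': node 1→2  → match P4@[15:16]
i=17 'c': node 2→11 ·f
i=18 'b': node 11→1 ·f
i=19 'c': node 1→2  → match P4@[18:19]
i=20 'b': node 2→1 ·f
i=21 'b': node 1→1 ·f
i=22 'c': node 1→2  → match P4@[21:22]
i=23 'd': node 2→3  → match P0@[21:23],P6@[22:23]
i=24 'd': node 3→4 ·f
i=25 'a': node 4→8 ·f
i=26 'c': node 8→9
i=27 'a': node 9→10  → match P2@[25:27]
i=28 'b': node 10→1 ·f
i=29 'c': node 1→2  → match P4@[28:29]
i=30 'd': node 2→3  → match P0@[28:30],P6@[29:30]
i=31 'b': node 3→1 ·f
i=32 'c': node 1→2  → match P4@[31:32]

Matches: [[2,6],[3,3],[4,6],[5,3],[7,1],[8,5],[13,2],[16,4],[19,4],[22,4],[23,0],[23,6],[27,2],[29,4],[30,0],[30,6],[32,4]]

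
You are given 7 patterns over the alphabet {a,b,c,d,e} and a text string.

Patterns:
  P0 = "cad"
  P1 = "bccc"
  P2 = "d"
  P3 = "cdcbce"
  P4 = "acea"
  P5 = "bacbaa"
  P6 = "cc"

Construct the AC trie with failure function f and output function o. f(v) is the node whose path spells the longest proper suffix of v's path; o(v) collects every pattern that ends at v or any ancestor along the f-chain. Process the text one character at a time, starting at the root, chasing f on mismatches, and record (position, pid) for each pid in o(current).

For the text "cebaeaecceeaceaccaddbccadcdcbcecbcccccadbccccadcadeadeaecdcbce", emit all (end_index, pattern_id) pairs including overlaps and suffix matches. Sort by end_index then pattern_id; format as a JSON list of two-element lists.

Construct AC machine:
Trie nodes:
  0='ε' goto a→14 b→4 c→1 d→8
  1='c' goto a→2 c→23 d→9
  2='ca' goto d→3
  3='cad' goto ·  ←P0
  4='b' goto a→18 c→5
  5='bc' goto c→6
  6='bcc' goto c→7
  7='bccc' goto ·  ←P1
  8='d' goto ·  ←P2
  9='cd' goto c→10
  10='cdc' goto b→11
  11='cdcb' goto c→12
  12='cdcbc' goto e→13
  13='cdcbce' goto ·  ←P3
  14='a' goto c→15
  15='ac' goto e→16
  16='ace' goto a→17
  17='acea' goto ·  ←P4
  18='ba' goto c→19
  19='bac' goto b→20
  20='bacb' goto a→21
  21='bacba' goto a→22
  22='bacbaa' goto ·  ←P5
  23='cc' goto ·  ←P6

BFS fail/out derivation:
  fail(1) 'c': from fail(0)=0 chase 'c': 0 ⇒ 0;  out=∅∪out(0)=∅
  fail(4) 'b': from fail(0)=0 chase 'b': 0 ⇒ 0;  out=∅∪out(0)=∅
  fail(8) 'd': from fail(0)=0 chase 'd': 0 ⇒ 0;  out={2}∪out(0)={2}
  fail(14) 'a': from fail(0)=0 chase 'a': 0 ⇒ 0;  out=∅∪out(0)=∅
  fail(2) 'ca': from fail(1)=0 chase 'a': 0 ⇒ 14;  out=∅∪out(14)=∅
  fail(5) 'bc': from fail(4)=0 chase 'c': 0 ⇒ 1;  out=∅∪out(1)=∅
  fail(9) 'cd': from fail(1)=0 chase 'd': 0 ⇒ 8;  out=∅∪out(8)={2}
  fail(15) 'ac': from fail(14)=0 chase 'c': 0 ⇒ 1;  out=∅∪out(1)=∅
  fail(18) 'ba': from fail(4)=0 chase 'a': 0 ⇒ 14;  out=∅∪out(14)=∅
  fail(23) 'cc': from fail(1)=0 chase 'c': 0 ⇒ 1;  out={6}∪out(1)={6}
  fail(3) 'cad': from fail(2)=14 chase 'd': 14→0 ⇒ 8;  out={0}∪out(8)={0,2}
  fail(6) 'bcc': from fail(5)=1 chase 'c': 1 ⇒ 23;  out=∅∪out(23)={6}
  fail(10) 'cdc': from fail(9)=8 chase 'c': 8→0 ⇒ 1;  out=∅∪out(1)=∅
  fail(16) 'ace': from fail(15)=1 chase 'e': 1→0 ⇒ 0;  out=∅∪out(0)=∅
  fail(19) 'bac': from fail(18)=14 chase 'c': 14 ⇒ 15;  out=∅∪out(15)=∅
  fail(7) 'bccc': from fail(6)=23 chase 'c': 23→1 ⇒ 23;  out={1}∪out(23)={1,6}
  fail(11) 'cdcb': from fail(10)=1 chase 'b': 1→0 ⇒ 4;  out=∅∪out(4)=∅
  fail(17) 'acea': from fail(16)=0 chase 'a': 0 ⇒ 14;  out={4}∪out(14)={4}
  fail(20) 'bacb': from fail(19)=15 chase 'b': 15→1→0 ⇒ 4;  out=∅∪out(4)=∅
  fail(12) 'cdcbc': from fail(11)=4 chase 'c': 4 ⇒ 5;  out=∅∪out(5)=∅
  fail(21) 'bacba': from fail(20)=4 chase 'a': 4 ⇒ 18;  out=∅∪out(18)=∅
  fail(13) 'cdcbce': from fail(12)=5 chase 'e': 5→1→0 ⇒ 0;  out={3}∪out(0)={3}
  fail(22) 'bacbaa': from fail(21)=18 chase 'a': 18→14→0 ⇒ 14;  out={5}∪out(14)={5}

Text stream:
i=0 'c': node 0→1
i=1 'e': node 1→0 (fail-walked)
i=2 'b': node 0→4
i=3 'a': node 4→18
i=4 'e': node 18→0 (fail-walked)
i=5 'a': node 0→14
i=6 'e': node 14→0 (fail-walked)
i=7 'c': node 0→1
i=8 'c': node 1→23  emit P6@[7:8]
i=9 'e': node 23→0 (fail-walked)
i=10 'e': node 0→0
i=11 'a': node 0→14
i=12 'c': node 14→15
i=13 'e': node 15→16
i=14 'a': node 16→17  emit P4@[11:14]
i=15 'c': node 17→15 (fail-walked)
i=16 'c': node 15→23 (fail-walked)  emit P6@[15:16]
i=17 'a': node 23→2 (fail-walked)
i=18 'd': node 2→3  emit P0@[16:18],P2@[18:18]
i=19 'd': node 3→8 (fail-walked)  emit P2@[19:19]
i=20 'b': node 8→4 (fail-walked)
i=21 'c': node 4→5
i=22 'c': node 5→6  emit P6@[21:22]
i=23 'a': node 6→2 (fail-walked)
i=24 'd': node 2→3  emit P0@[22:24],P2@[24:24]
i=25 'c': node 3→1 (fail-walked)
i=26 'd': node 1→9  emit P2@[26:26]
i=27 'c': node 9→10
i=28 'b': node 10→11
i=29 'c': node 11→12
i=30 'e': node 12→13  emit P3@[25:30]
i=31 'c': node 13→1 (fail-walked)
i=32 'b': node 1→4 (fail-walked)
i=33 'c': node 4→5
i=34 'c': node 5→6  emit P6@[33:34]
i=35 'c': node 6→7  emit P1@[32:35],P6@[34:35]
i=36 'c': node 7→23 (fail-walked)  emit P6@[35:36]
i=37 'c': node 23→23 (fail-walked)  emit P6@[36:37]
i=38 'a': node 23→2 (fail-walked)
i=39 'd': node 2→3  emit P0@[37:39],P2@[39:39]
i=40 'b': node 3→4 (fail-walked)
i=41 'c': node 4→5
i=42 'c': node 5→6  emit P6@[41:42]
i=43 'c': node 6→7  emit P1@[40:43],P6@[42:43]
i=44 'c': node 7→23 (fail-walked)  emit P6@[43:44]
i=45 'a': node 23→2 (fail-walked)
i=46 'd': node 2→3  emit P0@[44:46],P2@[46:46]
i=47 'c': node 3→1 (fail-walked)
i=48 'a': node 1→2
i=49 'd': node 2→3  emit P0@[47:49],P2@[49:49]
i=50 'e': node 3→0 (fail-walked)
i=51 'a': node 0→14
i=52 'd': node 14→8 (fail-walked)  emit P2@[52:52]
i=53 'e': node 8→0 (fail-walked)
i=54 'a': node 0→14
i=55 'e': node 14→0 (fail-walked)
i=56 'c': node 0→1
i=57 'd': node 1→9  emit P2@[57:57]
i=58 'c': node 9→10
i=59 'b': node 10→11
i=60 'c': node 11→12
i=61 'e': node 12→13  emit P3@[56:61]

Matches: [[8,6],[14,4],[16,6],[18,0],[18,2],[19,2],[22,6],[24,0],[24,2],[26,2],[30,3],[34,6],[35,1],[35,6],[36,6],[37,6],[39,0],[39,2],[42,6],[43,1],[43,6],[44,6],[46,0],[46,2],[49,0],[49,2],[52,2],[57,2],[61,3]]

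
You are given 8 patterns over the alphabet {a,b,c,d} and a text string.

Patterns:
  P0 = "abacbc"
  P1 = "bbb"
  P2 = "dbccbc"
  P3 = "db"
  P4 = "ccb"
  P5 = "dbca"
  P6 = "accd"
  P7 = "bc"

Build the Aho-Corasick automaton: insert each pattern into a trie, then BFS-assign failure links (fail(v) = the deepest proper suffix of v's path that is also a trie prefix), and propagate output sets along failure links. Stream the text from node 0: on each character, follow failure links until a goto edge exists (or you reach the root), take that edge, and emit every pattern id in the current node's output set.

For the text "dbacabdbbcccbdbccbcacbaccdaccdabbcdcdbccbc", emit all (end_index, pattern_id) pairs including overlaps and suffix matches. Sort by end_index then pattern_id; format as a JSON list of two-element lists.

Build automaton:
Trie (insert patterns):
  0='ε' goto a→1 b→7 c→16 d→10
  1='a' goto b→2 c→20
  2='ab' goto a→3
  3='aba' goto c→4
  4='abac' goto b→5
  5='abacb' goto c→6
  6='abacbc' goto ·  [P0 ends]
  7='b' goto b→8 c→23
  8='bb' goto b→9
  9='bbb' goto ·  [P1 ends]
  10='d' goto b→11
  11='db' goto c→12  [P3 ends]
  12='dbc' goto a→19 c→13
  13='dbcc' goto b→14
  14='dbccb' goto c→15
  15='dbccbc' goto ·  [P2 ends]
  16='c' goto c→17
  17='cc' goto b→18
  18='ccb' goto ·  [P4 ends]
  19='dbca' goto ·  [P5 ends]
  20='ac' goto c→21
  21='acc' goto d→22
  22='accd' goto ·  [P6 ends]
  23='bc' goto ·  [P7 ends]

Failure links (BFS by depth):
  n1('a'): parent n0 fail=0; on 'a' 0 → fail=0;  out ∅∪∅=∅
  n7('b'): parent n0 fail=0; on 'b' 0 → fail=0;  out ∅∪∅=∅
  n10('d'): parent n0 fail=0; on 'd' 0 → fail=0;  out ∅∪∅=∅
  n16('c'): parent n0 fail=0; on 'c' 0 → fail=0;  out ∅∪∅=∅
  n2('ab'): parent n1 fail=0; on 'b' 0 → fail=7;  out ∅∪∅=∅
  n8('bb'): parent n7 fail=0; on 'b' 0 → fail=7;  out ∅∪∅=∅
  n11('db'): parent n10 fail=0; on 'b' 0 → fail=7;  out {3}∪∅={3}
  n17('cc'): parent n16 fail=0; on 'c' 0 → fail=16;  out ∅∪∅=∅
  n20('ac'): parent n1 fail=0; on 'c' 0 → fail=16;  out ∅∪∅=∅
  n23('bc'): parent n7 fail=0; on 'c' 0 → fail=16;  out {7}∪∅={7}
  n3('aba'): parent n2 fail=7; on 'a' 7→0 → fail=1;  out ∅∪∅=∅
  n9('bbb'): parent n8 fail=7; on 'b' 7 → fail=8;  out {1}∪∅={1}
  n12('dbc'): parent n11 fail=7; on 'c' 7 → fail=23;  out ∅∪{7}={7}
  n18('ccb'): parent n17 fail=16; on 'b' 16→0 → fail=7;  out {4}∪∅={4}
  n21('acc'): parent n20 fail=16; on 'c' 16 → fail=17;  out ∅∪∅=∅
  n4('abac'): parent n3 fail=1; on 'c' 1 → fail=20;  out ∅∪∅=∅
  n13('dbcc'): parent n12 fail=23; on 'c' 23→16 → fail=17;  out ∅∪∅=∅
  n19('dbca'): parent n12 fail=23; on 'a' 23→16→0 → fail=1;  out {5}∪∅={5}
  n22('accd'): parent n21 fail=17; on 'd' 17→16→0 → fail=10;  out {6}∪∅={6}
  n5('abacb'): parent n4 fail=20; on 'b' 20→16→0 → fail=7;  out ∅∪∅=∅
  n14('dbccb'): parent n13 fail=17; on 'b' 17 → fail=18;  out ∅∪{4}={4}
  n6('abacbc'): parent n5 fail=7; on 'c' 7 → fail=23;  out {0}∪{7}={0,7}
  n15('dbccbc'): parent n14 fail=18; on 'c' 18→7 → fail=23;  out {2}∪{7}={2,7}

Run:
[0] read 'd'  n0⇒n10
[1] read 'b'  n10⇒n11  ** P3@[0:1]
[2] read 'a'  n11⇒n1 ·f
[3] read 'c'  n1⇒n20
[4] read 'a'  n20⇒n1 ·f
[5] read 'b'  n1⇒n2
[6] read 'd'  n2⇒n10 ·f
[7] read 'b'  n10⇒n11  ** P3@[6:7]
[8] read 'b'  n11⇒n8 ·f
[9] read 'c'  n8⇒n23 ·f  ** P7@[8:9]
[10] read 'c'  n23⇒n17 ·f
[11] read 'c'  n17⇒n17 ·f
[12] read 'b'  n17⇒n18  ** P4@[10:12]
[13] read 'd'  n18⇒n10 ·f
[14] read 'b'  n10⇒n11  ** P3@[13:14]
[15] read 'c'  n11⇒n12  ** P7@[14:15]
[16] read 'c'  n12⇒n13
[17] read 'b'  n13⇒n14  ** P4@[15:17]
[18] read 'c'  n14⇒n15  ** P2@[13:18],P7@[17:18]
[19] read 'a'  n15⇒n1 ·f
[20] read 'c'  n1⇒n20
[21] read 'b'  n20⇒n7 ·f
[22] read 'a'  n7⇒n1 ·f
[23] read 'c'  n1⇒n20
[24] read 'c'  n20⇒n21
[25] read 'd'  n21⇒n22  ** P6@[22:25]
[26] read 'a'  n22⇒n1 ·f
[27] read 'c'  n1⇒n20
[28] read 'c'  n20⇒n21
[29] read 'd'  n21⇒n22  ** P6@[26:29]
[30] read 'a'  n22⇒n1 ·f
[31] read 'b'  n1⇒n2
[32] read 'b'  n2⇒n8 ·f
[33] read 'c'  n8⇒n23 ·f  ** P7@[32:33]
[34] read 'd'  n23⇒n10 ·f
[35] read 'c'  n10⇒n16 ·f
[36] read 'd'  n16⇒n10 ·f
[37] read 'b'  n10⇒n11  ** P3@[36:37]
[38] read 'c'  n11⇒n12  ** P7@[37:38]
[39] read 'c'  n12⇒n13
[40] read 'b'  n13⇒n14  ** P4@[38:40]
[41] read 'c'  n14⇒n15  ** P2@[36:41],P7@[40:41]

All matches (sorted): [[1,3],[7,3],[9,7],[12,4],[14,3],[15,7],[17,4],[18,2],[18,7],[25,6],[29,6],[33,7],[37,3],[38,7],[40,4],[41,2],[41,7]]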